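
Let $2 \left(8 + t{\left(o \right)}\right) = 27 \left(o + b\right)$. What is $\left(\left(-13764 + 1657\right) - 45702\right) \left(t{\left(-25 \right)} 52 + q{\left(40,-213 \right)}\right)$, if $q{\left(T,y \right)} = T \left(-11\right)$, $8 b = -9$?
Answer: $\frac{4438748447}{4} \approx 1.1097 \cdot 10^{9}$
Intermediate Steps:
$b = - \frac{9}{8}$ ($b = \frac{1}{8} \left(-9\right) = - \frac{9}{8} \approx -1.125$)
$t{\left(o \right)} = - \frac{371}{16} + \frac{27 o}{2}$ ($t{\left(o \right)} = -8 + \frac{27 \left(o - \frac{9}{8}\right)}{2} = -8 + \frac{27 \left(- \frac{9}{8} + o\right)}{2} = -8 + \frac{- \frac{243}{8} + 27 o}{2} = -8 + \left(- \frac{243}{16} + \frac{27 o}{2}\right) = - \frac{371}{16} + \frac{27 o}{2}$)
$q{\left(T,y \right)} = - 11 T$
$\left(\left(-13764 + 1657\right) - 45702\right) \left(t{\left(-25 \right)} 52 + q{\left(40,-213 \right)}\right) = \left(\left(-13764 + 1657\right) - 45702\right) \left(\left(- \frac{371}{16} + \frac{27}{2} \left(-25\right)\right) 52 - 440\right) = \left(-12107 - 45702\right) \left(\left(- \frac{371}{16} - \frac{675}{2}\right) 52 - 440\right) = - 57809 \left(\left(- \frac{5771}{16}\right) 52 - 440\right) = - 57809 \left(- \frac{75023}{4} - 440\right) = \left(-57809\right) \left(- \frac{76783}{4}\right) = \frac{4438748447}{4}$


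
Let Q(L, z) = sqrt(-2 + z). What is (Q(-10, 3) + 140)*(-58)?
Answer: -8178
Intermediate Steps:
(Q(-10, 3) + 140)*(-58) = (sqrt(-2 + 3) + 140)*(-58) = (sqrt(1) + 140)*(-58) = (1 + 140)*(-58) = 141*(-58) = -8178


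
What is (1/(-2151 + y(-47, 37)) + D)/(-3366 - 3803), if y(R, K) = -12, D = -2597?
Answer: 5617312/15506547 ≈ 0.36225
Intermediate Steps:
(1/(-2151 + y(-47, 37)) + D)/(-3366 - 3803) = (1/(-2151 - 12) - 2597)/(-3366 - 3803) = (1/(-2163) - 2597)/(-7169) = (-1/2163 - 2597)*(-1/7169) = -5617312/2163*(-1/7169) = 5617312/15506547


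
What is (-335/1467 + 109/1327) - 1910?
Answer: -3718498832/1946709 ≈ -1910.1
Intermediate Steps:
(-335/1467 + 109/1327) - 1910 = -284642/1946709 - 1910 = -3718498832/1946709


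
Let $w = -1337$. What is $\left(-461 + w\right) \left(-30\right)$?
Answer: $53940$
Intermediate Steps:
$\left(-461 + w\right) \left(-30\right) = \left(-461 - 1337\right) \left(-30\right) = \left(-1798\right) \left(-30\right) = 53940$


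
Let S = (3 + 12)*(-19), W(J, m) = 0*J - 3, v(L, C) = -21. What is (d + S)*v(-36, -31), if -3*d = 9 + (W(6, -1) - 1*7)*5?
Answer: 5698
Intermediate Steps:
W(J, m) = -3 (W(J, m) = 0 - 3 = -3)
d = 41/3 (d = -(9 + (-3 - 1*7)*5)/3 = -(9 + (-3 - 7)*5)/3 = -(9 - 10*5)/3 = -(9 - 50)/3 = -1/3*(-41) = 41/3 ≈ 13.667)
S = -285 (S = 15*(-19) = -285)
(d + S)*v(-36, -31) = (41/3 - 285)*(-21) = -814/3*(-21) = 5698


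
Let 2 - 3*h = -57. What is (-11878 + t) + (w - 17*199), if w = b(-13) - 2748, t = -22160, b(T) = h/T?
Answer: -1566650/39 ≈ -40171.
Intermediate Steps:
h = 59/3 (h = ⅔ - ⅓*(-57) = ⅔ + 19 = 59/3 ≈ 19.667)
b(T) = 59/(3*T)
w = -107231/39 (w = (59/3)/(-13) - 2748 = (59/3)*(-1/13) - 2748 = -59/39 - 2748 = -107231/39 ≈ -2749.5)
(-11878 + t) + (w - 17*199) = (-11878 - 22160) + (-107231/39 - 17*199) = -34038 + (-107231/39 - 1*3383) = -34038 + (-107231/39 - 3383) = -34038 - 239168/39 = -1566650/39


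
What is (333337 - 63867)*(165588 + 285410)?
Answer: 121530431060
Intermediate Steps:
(333337 - 63867)*(165588 + 285410) = 269470*450998 = 121530431060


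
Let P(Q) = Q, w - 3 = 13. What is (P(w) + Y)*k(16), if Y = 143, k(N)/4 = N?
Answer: 10176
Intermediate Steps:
w = 16 (w = 3 + 13 = 16)
k(N) = 4*N
(P(w) + Y)*k(16) = (16 + 143)*(4*16) = 159*64 = 10176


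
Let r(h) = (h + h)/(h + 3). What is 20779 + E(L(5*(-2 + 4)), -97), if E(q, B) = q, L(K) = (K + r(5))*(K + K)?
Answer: 21004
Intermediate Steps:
r(h) = 2*h/(3 + h) (r(h) = (2*h)/(3 + h) = 2*h/(3 + h))
L(K) = 2*K*(5/4 + K) (L(K) = (K + 2*5/(3 + 5))*(K + K) = (K + 2*5/8)*(2*K) = (K + 2*5*(⅛))*(2*K) = (K + 5/4)*(2*K) = (5/4 + K)*(2*K) = 2*K*(5/4 + K))
20779 + E(L(5*(-2 + 4)), -97) = 20779 + (5*(-2 + 4))*(5 + 4*(5*(-2 + 4)))/2 = 20779 + (5*2)*(5 + 4*(5*2))/2 = 20779 + (½)*10*(5 + 4*10) = 20779 + (½)*10*(5 + 40) = 20779 + (½)*10*45 = 20779 + 225 = 21004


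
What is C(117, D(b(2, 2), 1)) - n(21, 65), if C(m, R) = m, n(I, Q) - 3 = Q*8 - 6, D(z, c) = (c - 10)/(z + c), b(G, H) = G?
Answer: -400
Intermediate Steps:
D(z, c) = (-10 + c)/(c + z)
n(I, Q) = -3 + 8*Q (n(I, Q) = 3 + (Q*8 - 6) = 3 + (8*Q - 6) = 3 + (-6 + 8*Q) = -3 + 8*Q)
C(117, D(b(2, 2), 1)) - n(21, 65) = 117 - (-3 + 8*65) = 117 - (-3 + 520) = 117 - 1*517 = 117 - 517 = -400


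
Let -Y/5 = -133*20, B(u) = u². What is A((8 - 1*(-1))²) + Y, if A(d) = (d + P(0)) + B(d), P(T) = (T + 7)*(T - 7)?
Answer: 19893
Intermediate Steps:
P(T) = (-7 + T)*(7 + T) (P(T) = (7 + T)*(-7 + T) = (-7 + T)*(7 + T))
Y = 13300 (Y = -(-665)*20 = -5*(-2660) = 13300)
A(d) = -49 + d + d² (A(d) = (d + (-49 + 0²)) + d² = (d + (-49 + 0)) + d² = (d - 49) + d² = (-49 + d) + d² = -49 + d + d²)
A((8 - 1*(-1))²) + Y = (-49 + (8 - 1*(-1))² + ((8 - 1*(-1))²)²) + 13300 = (-49 + (8 + 1)² + ((8 + 1)²)²) + 13300 = (-49 + 9² + (9²)²) + 13300 = (-49 + 81 + 81²) + 13300 = (-49 + 81 + 6561) + 13300 = 6593 + 13300 = 19893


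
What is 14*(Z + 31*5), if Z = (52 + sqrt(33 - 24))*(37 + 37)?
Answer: 59150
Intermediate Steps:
Z = 4070 (Z = (52 + sqrt(9))*74 = (52 + 3)*74 = 55*74 = 4070)
14*(Z + 31*5) = 14*(4070 + 31*5) = 14*(4070 + 155) = 14*4225 = 59150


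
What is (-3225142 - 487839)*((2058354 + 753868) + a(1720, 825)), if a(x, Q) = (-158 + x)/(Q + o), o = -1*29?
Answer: -4155810187643397/398 ≈ -1.0442e+13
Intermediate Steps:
o = -29
a(x, Q) = (-158 + x)/(-29 + Q) (a(x, Q) = (-158 + x)/(Q - 29) = (-158 + x)/(-29 + Q))
(-3225142 - 487839)*((2058354 + 753868) + a(1720, 825)) = (-3225142 - 487839)*((2058354 + 753868) + (-158 + 1720)/(-29 + 825)) = -3712981*(2812222 + 1562/796) = -3712981*(2812222 + (1/796)*1562) = -3712981*(2812222 + 781/398) = -3712981*1119265137/398 = -4155810187643397/398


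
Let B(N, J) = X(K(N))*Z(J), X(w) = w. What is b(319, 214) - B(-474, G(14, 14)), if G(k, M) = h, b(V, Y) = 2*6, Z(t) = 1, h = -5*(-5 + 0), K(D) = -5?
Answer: 17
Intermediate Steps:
h = 25 (h = -5*(-5) = 25)
b(V, Y) = 12
G(k, M) = 25
B(N, J) = -5 (B(N, J) = -5*1 = -5)
b(319, 214) - B(-474, G(14, 14)) = 12 - 1*(-5) = 12 + 5 = 17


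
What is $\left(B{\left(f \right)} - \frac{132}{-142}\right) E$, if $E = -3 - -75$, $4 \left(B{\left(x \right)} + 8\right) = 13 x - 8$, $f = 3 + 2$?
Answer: $\frac{36702}{71} \approx 516.93$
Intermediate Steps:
$f = 5$
$B{\left(x \right)} = -10 + \frac{13 x}{4}$ ($B{\left(x \right)} = -8 + \frac{13 x - 8}{4} = -8 + \frac{-8 + 13 x}{4} = -8 + \left(-2 + \frac{13 x}{4}\right) = -10 + \frac{13 x}{4}$)
$E = 72$ ($E = -3 + 75 = 72$)
$\left(B{\left(f \right)} - \frac{132}{-142}\right) E = \left(\left(-10 + \frac{13}{4} \cdot 5\right) - \frac{132}{-142}\right) 72 = \left(\left(-10 + \frac{65}{4}\right) - - \frac{66}{71}\right) 72 = \left(\frac{25}{4} + \frac{66}{71}\right) 72 = \frac{2039}{284} \cdot 72 = \frac{36702}{71}$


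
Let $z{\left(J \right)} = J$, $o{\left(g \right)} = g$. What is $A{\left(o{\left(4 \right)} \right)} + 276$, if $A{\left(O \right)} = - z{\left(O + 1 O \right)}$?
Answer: $268$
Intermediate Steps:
$A{\left(O \right)} = - 2 O$ ($A{\left(O \right)} = - (O + 1 O) = - (O + O) = - 2 O$)
$A{\left(o{\left(4 \right)} \right)} + 276 = \left(-2\right) 4 + 276 = -8 + 276 = 268$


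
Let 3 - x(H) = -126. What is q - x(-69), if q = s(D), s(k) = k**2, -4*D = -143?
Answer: 18385/16 ≈ 1149.1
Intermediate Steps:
x(H) = 129 (x(H) = 3 - 1*(-126) = 3 + 126 = 129)
D = 143/4 (D = -1/4*(-143) = 143/4 ≈ 35.750)
q = 20449/16 (q = (143/4)**2 = 20449/16 ≈ 1278.1)
q - x(-69) = 20449/16 - 1*129 = 20449/16 - 129 = 18385/16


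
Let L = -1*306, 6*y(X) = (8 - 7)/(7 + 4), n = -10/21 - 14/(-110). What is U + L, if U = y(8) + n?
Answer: -235877/770 ≈ -306.33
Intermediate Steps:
n = -403/1155 (n = -10*1/21 - 14*(-1/110) = -10/21 + 7/55 = -403/1155 ≈ -0.34892)
y(X) = 1/66 (y(X) = ((8 - 7)/(7 + 4))/6 = (1/11)/6 = (1*(1/11))/6 = (⅙)*(1/11) = 1/66)
U = -257/770 (U = 1/66 - 403/1155 = -257/770 ≈ -0.33377)
L = -306
U + L = -257/770 - 306 = -235877/770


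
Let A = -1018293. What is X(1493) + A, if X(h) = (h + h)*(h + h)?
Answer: 7897903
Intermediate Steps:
X(h) = 4*h² (X(h) = (2*h)*(2*h) = 4*h²)
X(1493) + A = 4*1493² - 1018293 = 4*2229049 - 1018293 = 8916196 - 1018293 = 7897903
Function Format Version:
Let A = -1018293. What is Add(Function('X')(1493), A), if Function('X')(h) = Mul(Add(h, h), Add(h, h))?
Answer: 7897903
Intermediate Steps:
Function('X')(h) = Mul(4, Pow(h, 2)) (Function('X')(h) = Mul(Mul(2, h), Mul(2, h)) = Mul(4, Pow(h, 2)))
Add(Function('X')(1493), A) = Add(Mul(4, Pow(1493, 2)), -1018293) = Add(Mul(4, 2229049), -1018293) = Add(8916196, -1018293) = 7897903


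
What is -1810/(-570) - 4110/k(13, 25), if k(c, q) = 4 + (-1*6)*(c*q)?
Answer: 293248/55461 ≈ 5.2875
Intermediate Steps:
k(c, q) = 4 - 6*c*q
-1810/(-570) - 4110/k(13, 25) = -1810/(-570) - 4110/(4 - 6*13*25) = -1810*(-1/570) - 4110/(4 - 1950) = 181/57 - 4110/(-1946) = 181/57 - 4110*(-1/1946) = 181/57 + 2055/973 = 293248/55461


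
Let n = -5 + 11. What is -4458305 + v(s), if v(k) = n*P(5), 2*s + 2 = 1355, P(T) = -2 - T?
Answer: -4458347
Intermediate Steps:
n = 6
s = 1353/2 (s = -1 + (½)*1355 = -1 + 1355/2 = 1353/2 ≈ 676.50)
v(k) = -42 (v(k) = 6*(-2 - 1*5) = 6*(-2 - 5) = 6*(-7) = -42)
-4458305 + v(s) = -4458305 - 42 = -4458347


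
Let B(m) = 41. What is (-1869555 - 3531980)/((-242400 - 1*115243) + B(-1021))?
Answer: 5401535/357602 ≈ 15.105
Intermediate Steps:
(-1869555 - 3531980)/((-242400 - 1*115243) + B(-1021)) = (-1869555 - 3531980)/((-242400 - 1*115243) + 41) = -5401535/((-242400 - 115243) + 41) = -5401535/(-357643 + 41) = -5401535/(-357602) = -5401535*(-1/357602) = 5401535/357602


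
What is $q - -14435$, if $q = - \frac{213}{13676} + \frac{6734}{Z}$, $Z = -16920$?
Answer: $\frac{104379164908}{7231185} \approx 14435.0$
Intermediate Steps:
$q = - \frac{2990567}{7231185}$ ($q = - \frac{213}{13676} + \frac{6734}{-16920} = \left(-213\right) \frac{1}{13676} + 6734 \left(- \frac{1}{16920}\right) = - \frac{213}{13676} - \frac{3367}{8460} = - \frac{2990567}{7231185} \approx -0.41357$)
$q - -14435 = - \frac{2990567}{7231185} - -14435 = - \frac{2990567}{7231185} + \left(-3387 + 17822\right) = - \frac{2990567}{7231185} + 14435 = \frac{104379164908}{7231185}$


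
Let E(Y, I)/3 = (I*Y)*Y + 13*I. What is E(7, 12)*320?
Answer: 714240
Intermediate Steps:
E(Y, I) = 39*I + 3*I*Y² (E(Y, I) = 3*((I*Y)*Y + 13*I) = 3*(I*Y² + 13*I) = 3*(13*I + I*Y²) = 39*I + 3*I*Y²)
E(7, 12)*320 = (3*12*(13 + 7²))*320 = (3*12*(13 + 49))*320 = (3*12*62)*320 = 2232*320 = 714240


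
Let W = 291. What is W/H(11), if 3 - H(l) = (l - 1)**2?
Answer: -3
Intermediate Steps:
H(l) = 3 - (-1 + l)**2 (H(l) = 3 - (l - 1)**2 = 3 - (-1 + l)**2)
W/H(11) = 291/(3 - (-1 + 11)**2) = 291/(3 - 1*10**2) = 291/(3 - 1*100) = 291/(3 - 100) = 291/(-97) = 291*(-1/97) = -3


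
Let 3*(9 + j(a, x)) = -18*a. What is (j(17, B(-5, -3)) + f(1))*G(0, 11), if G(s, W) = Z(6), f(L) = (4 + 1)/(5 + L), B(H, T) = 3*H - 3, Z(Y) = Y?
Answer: -661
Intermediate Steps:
B(H, T) = -3 + 3*H
j(a, x) = -9 - 6*a (j(a, x) = -9 + (-18*a)/3 = -9 - 6*a)
f(L) = 5/(5 + L)
G(s, W) = 6
(j(17, B(-5, -3)) + f(1))*G(0, 11) = ((-9 - 6*17) + 5/(5 + 1))*6 = ((-9 - 102) + 5/6)*6 = (-111 + 5*(⅙))*6 = (-111 + ⅚)*6 = -661/6*6 = -661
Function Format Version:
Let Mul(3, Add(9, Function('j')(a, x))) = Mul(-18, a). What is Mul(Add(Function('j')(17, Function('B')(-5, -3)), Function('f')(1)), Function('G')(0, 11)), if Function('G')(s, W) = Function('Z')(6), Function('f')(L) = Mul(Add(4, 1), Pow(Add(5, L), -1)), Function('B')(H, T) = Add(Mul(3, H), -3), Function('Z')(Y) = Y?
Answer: -661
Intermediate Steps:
Function('B')(H, T) = Add(-3, Mul(3, H))
Function('j')(a, x) = Add(-9, Mul(-6, a)) (Function('j')(a, x) = Add(-9, Mul(Rational(1, 3), Mul(-18, a))) = Add(-9, Mul(-6, a)))
Function('f')(L) = Mul(5, Pow(Add(5, L), -1))
Function('G')(s, W) = 6
Mul(Add(Function('j')(17, Function('B')(-5, -3)), Function('f')(1)), Function('G')(0, 11)) = Mul(Add(Add(-9, Mul(-6, 17)), Mul(5, Pow(Add(5, 1), -1))), 6) = Mul(Add(Add(-9, -102), Mul(5, Pow(6, -1))), 6) = Mul(Add(-111, Mul(5, Rational(1, 6))), 6) = Mul(Add(-111, Rational(5, 6)), 6) = Mul(Rational(-661, 6), 6) = -661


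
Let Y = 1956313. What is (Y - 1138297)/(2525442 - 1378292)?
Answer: 409008/573575 ≈ 0.71309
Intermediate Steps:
(Y - 1138297)/(2525442 - 1378292) = (1956313 - 1138297)/(2525442 - 1378292) = 818016/1147150 = 818016*(1/1147150) = 409008/573575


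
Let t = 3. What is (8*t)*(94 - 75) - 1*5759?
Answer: -5303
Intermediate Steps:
(8*t)*(94 - 75) - 1*5759 = (8*3)*(94 - 75) - 1*5759 = 24*19 - 5759 = 456 - 5759 = -5303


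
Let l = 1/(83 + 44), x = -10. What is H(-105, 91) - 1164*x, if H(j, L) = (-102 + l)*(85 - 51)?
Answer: 1037878/127 ≈ 8172.3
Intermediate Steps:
l = 1/127 ≈ 0.0078740
H(j, L) = -440402/127 (H(j, L) = (-102 + 1/127)*(85 - 51) = -12953/127*34 = -440402/127)
H(-105, 91) - 1164*x = -440402/127 - 1164*(-10) = -440402/127 - 1*(-11640) = -440402/127 + 11640 = 1037878/127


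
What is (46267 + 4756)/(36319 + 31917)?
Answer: 7289/9748 ≈ 0.74774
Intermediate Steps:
(46267 + 4756)/(36319 + 31917) = 51023/68236 = 51023*(1/68236) = 7289/9748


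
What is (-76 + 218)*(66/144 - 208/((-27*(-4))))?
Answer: -22507/108 ≈ -208.40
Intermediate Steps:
(-76 + 218)*(66/144 - 208/((-27*(-4)))) = 142*(66*(1/144) - 208/108) = 142*(11/24 - 208*1/108) = 142*(11/24 - 52/27) = 142*(-317/216) = -22507/108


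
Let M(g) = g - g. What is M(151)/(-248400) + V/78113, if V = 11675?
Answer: 11675/78113 ≈ 0.14946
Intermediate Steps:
M(g) = 0
M(151)/(-248400) + V/78113 = 0/(-248400) + 11675/78113 = 0*(-1/248400) + 11675*(1/78113) = 0 + 11675/78113 = 11675/78113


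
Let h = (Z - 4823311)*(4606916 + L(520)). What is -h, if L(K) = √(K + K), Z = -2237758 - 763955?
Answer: 36049228265984 + 31300096*√65 ≈ 3.6049e+13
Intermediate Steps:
Z = -3001713
L(K) = √2*√K (L(K) = √(2*K) = √2*√K)
h = -36049228265984 - 31300096*√65 (h = (-3001713 - 4823311)*(4606916 + √2*√520) = -7825024*(4606916 + √2*(2*√130)) = -7825024*(4606916 + 4*√65) = -36049228265984 - 31300096*√65 ≈ -3.6049e+13)
-h = -(-36049228265984 - 31300096*√65) = 36049228265984 + 31300096*√65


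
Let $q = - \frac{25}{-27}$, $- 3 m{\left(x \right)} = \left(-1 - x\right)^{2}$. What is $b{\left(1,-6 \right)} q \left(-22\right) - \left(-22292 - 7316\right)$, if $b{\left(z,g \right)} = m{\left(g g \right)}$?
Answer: $\frac{3151198}{81} \approx 38904.0$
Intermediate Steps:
$m{\left(x \right)} = - \frac{\left(-1 - x\right)^{2}}{3}$
$b{\left(z,g \right)} = - \frac{\left(1 + g^{2}\right)^{2}}{3}$ ($b{\left(z,g \right)} = - \frac{\left(1 + g g\right)^{2}}{3} = - \frac{\left(1 + g^{2}\right)^{2}}{3}$)
$q = \frac{25}{27}$ ($q = \left(-25\right) \left(- \frac{1}{27}\right) = \frac{25}{27} \approx 0.92593$)
$b{\left(1,-6 \right)} q \left(-22\right) - \left(-22292 - 7316\right) = - \frac{\left(1 + \left(-6\right)^{2}\right)^{2}}{3} \cdot \frac{25}{27} \left(-22\right) - \left(-22292 - 7316\right) = - \frac{\left(1 + 36\right)^{2}}{3} \cdot \frac{25}{27} \left(-22\right) - -29608 = - \frac{37^{2}}{3} \cdot \frac{25}{27} \left(-22\right) + 29608 = \left(- \frac{1}{3}\right) 1369 \cdot \frac{25}{27} \left(-22\right) + 29608 = \left(- \frac{1369}{3}\right) \frac{25}{27} \left(-22\right) + 29608 = \left(- \frac{34225}{81}\right) \left(-22\right) + 29608 = \frac{752950}{81} + 29608 = \frac{3151198}{81}$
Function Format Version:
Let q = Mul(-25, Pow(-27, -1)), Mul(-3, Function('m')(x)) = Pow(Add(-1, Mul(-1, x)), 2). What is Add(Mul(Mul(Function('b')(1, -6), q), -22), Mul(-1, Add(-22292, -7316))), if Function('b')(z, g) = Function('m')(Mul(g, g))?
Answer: Rational(3151198, 81) ≈ 38904.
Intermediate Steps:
Function('m')(x) = Mul(Rational(-1, 3), Pow(Add(-1, Mul(-1, x)), 2))
Function('b')(z, g) = Mul(Rational(-1, 3), Pow(Add(1, Pow(g, 2)), 2)) (Function('b')(z, g) = Mul(Rational(-1, 3), Pow(Add(1, Mul(g, g)), 2)) = Mul(Rational(-1, 3), Pow(Add(1, Pow(g, 2)), 2)))
q = Rational(25, 27) (q = Mul(-25, Rational(-1, 27)) = Rational(25, 27) ≈ 0.92593)
Add(Mul(Mul(Function('b')(1, -6), q), -22), Mul(-1, Add(-22292, -7316))) = Add(Mul(Mul(Mul(Rational(-1, 3), Pow(Add(1, Pow(-6, 2)), 2)), Rational(25, 27)), -22), Mul(-1, Add(-22292, -7316))) = Add(Mul(Mul(Mul(Rational(-1, 3), Pow(Add(1, 36), 2)), Rational(25, 27)), -22), Mul(-1, -29608)) = Add(Mul(Mul(Mul(Rational(-1, 3), Pow(37, 2)), Rational(25, 27)), -22), 29608) = Add(Mul(Mul(Mul(Rational(-1, 3), 1369), Rational(25, 27)), -22), 29608) = Add(Mul(Mul(Rational(-1369, 3), Rational(25, 27)), -22), 29608) = Add(Mul(Rational(-34225, 81), -22), 29608) = Add(Rational(752950, 81), 29608) = Rational(3151198, 81)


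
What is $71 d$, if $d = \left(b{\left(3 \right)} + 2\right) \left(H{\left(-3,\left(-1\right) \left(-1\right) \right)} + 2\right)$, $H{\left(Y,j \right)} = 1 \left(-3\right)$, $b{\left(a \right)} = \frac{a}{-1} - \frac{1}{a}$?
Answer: $\frac{284}{3} \approx 94.667$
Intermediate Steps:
$b{\left(a \right)} = - a - \frac{1}{a}$ ($b{\left(a \right)} = a \left(-1\right) - \frac{1}{a} = - a - \frac{1}{a}$)
$H{\left(Y,j \right)} = -3$
$d = \frac{4}{3}$ ($d = \left(\left(\left(-1\right) 3 - \frac{1}{3}\right) + 2\right) \left(-3 + 2\right) = \left(\left(-3 - \frac{1}{3}\right) + 2\right) \left(-1\right) = \left(- \frac{10}{3} + 2\right) \left(-1\right) = \left(- \frac{4}{3}\right) \left(-1\right) = \frac{4}{3} \approx 1.3333$)
$71 d = 71 \cdot \frac{4}{3} = \frac{284}{3}$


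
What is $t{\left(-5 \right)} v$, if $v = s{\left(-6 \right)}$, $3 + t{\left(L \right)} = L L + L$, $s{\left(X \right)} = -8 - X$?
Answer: $-34$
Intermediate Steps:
$t{\left(L \right)} = -3 + L + L^{2}$ ($t{\left(L \right)} = -3 + \left(L L + L\right) = -3 + \left(L^{2} + L\right) = -3 + \left(L + L^{2}\right) = -3 + L + L^{2}$)
$v = -2$ ($v = -8 - -6 = -8 + 6 = -2$)
$t{\left(-5 \right)} v = \left(-3 - 5 + \left(-5\right)^{2}\right) \left(-2\right) = \left(-3 - 5 + 25\right) \left(-2\right) = 17 \left(-2\right) = -34$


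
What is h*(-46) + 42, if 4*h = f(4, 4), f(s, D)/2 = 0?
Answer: 42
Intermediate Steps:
f(s, D) = 0 (f(s, D) = 2*0 = 0)
h = 0 (h = (1/4)*0 = 0)
h*(-46) + 42 = 0*(-46) + 42 = 0 + 42 = 42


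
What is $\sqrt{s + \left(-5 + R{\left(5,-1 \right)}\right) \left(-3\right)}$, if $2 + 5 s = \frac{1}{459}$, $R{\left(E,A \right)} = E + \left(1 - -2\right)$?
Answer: $\frac{2 i \sqrt{1375215}}{765} \approx 3.0659 i$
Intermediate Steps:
$R{\left(E,A \right)} = 3 + E$ ($R{\left(E,A \right)} = E + \left(1 + 2\right) = E + 3 = 3 + E$)
$s = - \frac{917}{2295}$ ($s = - \frac{2}{5} + \frac{1}{5 \cdot 459} = - \frac{2}{5} + \frac{1}{5} \cdot \frac{1}{459} = - \frac{2}{5} + \frac{1}{2295} = - \frac{917}{2295} \approx -0.39956$)
$\sqrt{s + \left(-5 + R{\left(5,-1 \right)}\right) \left(-3\right)} = \sqrt{- \frac{917}{2295} + \left(-5 + \left(3 + 5\right)\right) \left(-3\right)} = \sqrt{- \frac{917}{2295} + \left(-5 + 8\right) \left(-3\right)} = \sqrt{- \frac{917}{2295} + 3 \left(-3\right)} = \sqrt{- \frac{917}{2295} - 9} = \sqrt{- \frac{21572}{2295}} = \frac{2 i \sqrt{1375215}}{765}$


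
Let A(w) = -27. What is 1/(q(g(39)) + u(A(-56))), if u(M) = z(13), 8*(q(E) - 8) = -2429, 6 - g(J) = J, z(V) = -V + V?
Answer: -8/2365 ≈ -0.0033827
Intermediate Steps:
z(V) = 0
g(J) = 6 - J
q(E) = -2365/8 (q(E) = 8 + (⅛)*(-2429) = 8 - 2429/8 = -2365/8)
u(M) = 0
1/(q(g(39)) + u(A(-56))) = 1/(-2365/8 + 0) = 1/(-2365/8) = -8/2365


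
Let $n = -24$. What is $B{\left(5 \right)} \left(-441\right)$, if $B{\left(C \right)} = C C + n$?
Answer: $-441$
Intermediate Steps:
$B{\left(C \right)} = -24 + C^{2}$ ($B{\left(C \right)} = C C - 24 = C^{2} - 24 = -24 + C^{2}$)
$B{\left(5 \right)} \left(-441\right) = \left(-24 + 5^{2}\right) \left(-441\right) = \left(-24 + 25\right) \left(-441\right) = 1 \left(-441\right) = -441$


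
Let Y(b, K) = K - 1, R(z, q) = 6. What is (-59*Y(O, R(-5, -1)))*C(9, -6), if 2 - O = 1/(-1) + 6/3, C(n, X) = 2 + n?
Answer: -3245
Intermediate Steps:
O = 1 (O = 2 - (1/(-1) + 6/3) = 2 - (1*(-1) + 6*(⅓)) = 2 - (-1 + 2) = 2 - 1*1 = 2 - 1 = 1)
Y(b, K) = -1 + K
(-59*Y(O, R(-5, -1)))*C(9, -6) = (-59*(-1 + 6))*(2 + 9) = -59*5*11 = -295*11 = -3245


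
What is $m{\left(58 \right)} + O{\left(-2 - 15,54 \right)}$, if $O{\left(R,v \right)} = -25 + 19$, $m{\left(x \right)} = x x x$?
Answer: $195106$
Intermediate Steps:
$m{\left(x \right)} = x^{3}$ ($m{\left(x \right)} = x^{2} x = x^{3}$)
$O{\left(R,v \right)} = -6$
$m{\left(58 \right)} + O{\left(-2 - 15,54 \right)} = 58^{3} - 6 = 195112 - 6 = 195106$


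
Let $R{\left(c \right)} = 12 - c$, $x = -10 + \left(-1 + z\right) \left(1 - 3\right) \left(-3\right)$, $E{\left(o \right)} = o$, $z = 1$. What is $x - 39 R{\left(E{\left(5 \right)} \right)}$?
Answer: $-283$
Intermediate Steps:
$x = -10$ ($x = -10 + \left(-1 + 1\right) \left(1 - 3\right) \left(-3\right) = -10 + 0 \left(-2\right) \left(-3\right) = -10 + 0 \left(-3\right) = -10 + 0 = -10$)
$x - 39 R{\left(E{\left(5 \right)} \right)} = -10 - 39 \left(12 - 5\right) = -10 - 273 = -283$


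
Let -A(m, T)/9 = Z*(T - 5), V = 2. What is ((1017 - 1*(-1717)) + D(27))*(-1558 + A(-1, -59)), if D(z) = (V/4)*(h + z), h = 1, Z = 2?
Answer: -1115688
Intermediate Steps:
A(m, T) = 90 - 18*T (A(m, T) = -18*(T - 5) = -18*(-5 + T) = -9*(-10 + 2*T) = 90 - 18*T)
D(z) = ½ + z/2 (D(z) = (2/4)*(1 + z) = (2*(¼))*(1 + z) = (1 + z)/2 = ½ + z/2)
((1017 - 1*(-1717)) + D(27))*(-1558 + A(-1, -59)) = ((1017 - 1*(-1717)) + (½ + (½)*27))*(-1558 + (90 - 18*(-59))) = ((1017 + 1717) + (½ + 27/2))*(-1558 + (90 + 1062)) = (2734 + 14)*(-1558 + 1152) = 2748*(-406) = -1115688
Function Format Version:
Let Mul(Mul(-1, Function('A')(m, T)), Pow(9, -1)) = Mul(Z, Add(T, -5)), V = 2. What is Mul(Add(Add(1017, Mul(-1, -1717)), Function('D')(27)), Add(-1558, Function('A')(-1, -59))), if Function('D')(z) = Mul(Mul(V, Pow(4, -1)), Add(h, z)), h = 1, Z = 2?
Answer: -1115688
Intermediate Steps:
Function('A')(m, T) = Add(90, Mul(-18, T)) (Function('A')(m, T) = Mul(-9, Mul(2, Add(T, -5))) = Mul(-9, Mul(2, Add(-5, T))) = Mul(-9, Add(-10, Mul(2, T))) = Add(90, Mul(-18, T)))
Function('D')(z) = Add(Rational(1, 2), Mul(Rational(1, 2), z)) (Function('D')(z) = Mul(Mul(2, Pow(4, -1)), Add(1, z)) = Mul(Mul(2, Rational(1, 4)), Add(1, z)) = Mul(Rational(1, 2), Add(1, z)) = Add(Rational(1, 2), Mul(Rational(1, 2), z)))
Mul(Add(Add(1017, Mul(-1, -1717)), Function('D')(27)), Add(-1558, Function('A')(-1, -59))) = Mul(Add(Add(1017, Mul(-1, -1717)), Add(Rational(1, 2), Mul(Rational(1, 2), 27))), Add(-1558, Add(90, Mul(-18, -59)))) = Mul(Add(Add(1017, 1717), Add(Rational(1, 2), Rational(27, 2))), Add(-1558, Add(90, 1062))) = Mul(Add(2734, 14), Add(-1558, 1152)) = Mul(2748, -406) = -1115688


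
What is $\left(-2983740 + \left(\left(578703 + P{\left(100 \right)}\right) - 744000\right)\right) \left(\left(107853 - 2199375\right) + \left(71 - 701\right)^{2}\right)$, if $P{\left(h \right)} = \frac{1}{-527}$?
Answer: $\frac{2812297230435000}{527} \approx 5.3364 \cdot 10^{12}$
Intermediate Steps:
$P{\left(h \right)} = - \frac{1}{527}$
$\left(-2983740 + \left(\left(578703 + P{\left(100 \right)}\right) - 744000\right)\right) \left(\left(107853 - 2199375\right) + \left(71 - 701\right)^{2}\right) = \left(-2983740 + \left(\left(578703 - \frac{1}{527}\right) - 744000\right)\right) \left(\left(107853 - 2199375\right) + \left(71 - 701\right)^{2}\right) = \left(-2983740 + \left(\frac{304976480}{527} - 744000\right)\right) \left(-2091522 + \left(-630\right)^{2}\right) = \left(-2983740 - \frac{87111520}{527}\right) \left(-2091522 + 396900\right) = \left(- \frac{1659542500}{527}\right) \left(-1694622\right) = \frac{2812297230435000}{527}$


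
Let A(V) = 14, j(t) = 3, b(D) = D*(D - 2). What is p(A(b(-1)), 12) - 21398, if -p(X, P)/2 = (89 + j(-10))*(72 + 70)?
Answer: -47526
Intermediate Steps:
b(D) = D*(-2 + D)
p(X, P) = -26128 (p(X, P) = -2*(89 + 3)*(72 + 70) = -184*142 = -2*13064 = -26128)
p(A(b(-1)), 12) - 21398 = -26128 - 21398 = -47526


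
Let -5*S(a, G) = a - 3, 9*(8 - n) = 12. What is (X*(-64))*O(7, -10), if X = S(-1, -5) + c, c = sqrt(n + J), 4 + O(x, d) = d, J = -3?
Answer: 3584/5 + 896*sqrt(33)/3 ≈ 2432.5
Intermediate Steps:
n = 20/3 (n = 8 - 1/9*12 = 8 - 4/3 = 20/3 ≈ 6.6667)
O(x, d) = -4 + d
S(a, G) = 3/5 - a/5 (S(a, G) = -(a - 3)/5 = -(-3 + a)/5 = 3/5 - a/5)
c = sqrt(33)/3 (c = sqrt(20/3 - 3) = sqrt(11/3) = sqrt(33)/3 ≈ 1.9149)
X = 4/5 + sqrt(33)/3 (X = (3/5 - 1/5*(-1)) + sqrt(33)/3 = (3/5 + 1/5) + sqrt(33)/3 = 4/5 + sqrt(33)/3 ≈ 2.7149)
(X*(-64))*O(7, -10) = ((4/5 + sqrt(33)/3)*(-64))*(-4 - 10) = (-256/5 - 64*sqrt(33)/3)*(-14) = 3584/5 + 896*sqrt(33)/3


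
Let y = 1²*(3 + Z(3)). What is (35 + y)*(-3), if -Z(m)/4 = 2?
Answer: -90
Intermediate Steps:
Z(m) = -8 (Z(m) = -4*2 = -8)
y = -5 (y = 1²*(3 - 8) = 1*(-5) = -5)
(35 + y)*(-3) = (35 - 5)*(-3) = 30*(-3) = -90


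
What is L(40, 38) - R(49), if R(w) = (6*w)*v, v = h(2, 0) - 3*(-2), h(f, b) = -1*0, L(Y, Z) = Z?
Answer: -1726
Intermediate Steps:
h(f, b) = 0
v = 6 (v = 0 - 3*(-2) = 0 + 6 = 6)
R(w) = 36*w (R(w) = (6*w)*6 = 36*w)
L(40, 38) - R(49) = 38 - 36*49 = 38 - 1*1764 = 38 - 1764 = -1726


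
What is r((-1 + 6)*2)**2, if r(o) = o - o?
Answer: 0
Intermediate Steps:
r(o) = 0
r((-1 + 6)*2)**2 = 0**2 = 0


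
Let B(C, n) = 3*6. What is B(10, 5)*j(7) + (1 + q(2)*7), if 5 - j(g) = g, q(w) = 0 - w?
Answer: -49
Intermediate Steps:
q(w) = -w
B(C, n) = 18
j(g) = 5 - g
B(10, 5)*j(7) + (1 + q(2)*7) = 18*(5 - 1*7) + (1 - 1*2*7) = 18*(5 - 7) + (1 - 2*7) = 18*(-2) + (1 - 14) = -36 - 13 = -49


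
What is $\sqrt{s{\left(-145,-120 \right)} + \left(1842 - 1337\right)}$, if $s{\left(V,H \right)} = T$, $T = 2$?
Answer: $13 \sqrt{3} \approx 22.517$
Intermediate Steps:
$s{\left(V,H \right)} = 2$
$\sqrt{s{\left(-145,-120 \right)} + \left(1842 - 1337\right)} = \sqrt{2 + \left(1842 - 1337\right)} = \sqrt{2 + 505} = \sqrt{507} = 13 \sqrt{3}$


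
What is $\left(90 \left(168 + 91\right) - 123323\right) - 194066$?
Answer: $-294079$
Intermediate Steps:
$\left(90 \left(168 + 91\right) - 123323\right) - 194066 = \left(90 \cdot 259 - 123323\right) - 194066 = \left(23310 - 123323\right) - 194066 = -100013 - 194066 = -294079$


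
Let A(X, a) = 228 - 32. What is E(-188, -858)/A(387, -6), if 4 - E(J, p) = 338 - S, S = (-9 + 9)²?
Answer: -167/98 ≈ -1.7041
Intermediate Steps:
A(X, a) = 196
S = 0 (S = 0² = 0)
E(J, p) = -334 (E(J, p) = 4 - (338 - 1*0) = 4 - (338 + 0) = 4 - 1*338 = 4 - 338 = -334)
E(-188, -858)/A(387, -6) = -334/196 = -334*1/196 = -167/98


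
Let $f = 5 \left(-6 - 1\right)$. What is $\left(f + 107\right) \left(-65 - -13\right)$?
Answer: $-3744$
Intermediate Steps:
$f = -35$ ($f = 5 \left(-7\right) = -35$)
$\left(f + 107\right) \left(-65 - -13\right) = \left(-35 + 107\right) \left(-65 - -13\right) = 72 \left(-65 + 13\right) = 72 \left(-52\right) = -3744$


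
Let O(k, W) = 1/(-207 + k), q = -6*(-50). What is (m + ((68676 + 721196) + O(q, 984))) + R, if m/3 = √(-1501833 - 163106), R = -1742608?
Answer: -88604447/93 + 3*I*√1664939 ≈ -9.5274e+5 + 3871.0*I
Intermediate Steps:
q = 300
m = 3*I*√1664939 (m = 3*√(-1501833 - 163106) = 3*√(-1664939) = 3*(I*√1664939) = 3*I*√1664939 ≈ 3871.0*I)
(m + ((68676 + 721196) + O(q, 984))) + R = (3*I*√1664939 + ((68676 + 721196) + 1/(-207 + 300))) - 1742608 = (3*I*√1664939 + (789872 + 1/93)) - 1742608 = (3*I*√1664939 + 73458097/93) - 1742608 = (73458097/93 + 3*I*√1664939) - 1742608 = -88604447/93 + 3*I*√1664939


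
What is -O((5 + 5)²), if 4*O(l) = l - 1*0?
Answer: -25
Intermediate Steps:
O(l) = l/4 (O(l) = (l - 1*0)/4 = (l + 0)/4 = l/4)
-O((5 + 5)²) = -(5 + 5)²/4 = -10²/4 = -100/4 = -1*25 = -25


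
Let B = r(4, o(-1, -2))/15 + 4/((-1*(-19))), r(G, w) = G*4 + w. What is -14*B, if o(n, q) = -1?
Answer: -322/19 ≈ -16.947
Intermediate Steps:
r(G, w) = w + 4*G (r(G, w) = 4*G + w = w + 4*G)
B = 23/19 (B = (-1 + 4*4)/15 + 4/((-1*(-19))) = (-1 + 16)*(1/15) + 4/19 = 15*(1/15) + 4*(1/19) = 1 + 4/19 = 23/19 ≈ 1.2105)
-14*B = -14*23/19 = -322/19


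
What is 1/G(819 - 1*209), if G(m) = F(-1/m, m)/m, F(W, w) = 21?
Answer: 610/21 ≈ 29.048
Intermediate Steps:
G(m) = 21/m
1/G(819 - 1*209) = 1/(21/(819 - 1*209)) = 1/(21/(819 - 209)) = 1/(21/610) = 610/21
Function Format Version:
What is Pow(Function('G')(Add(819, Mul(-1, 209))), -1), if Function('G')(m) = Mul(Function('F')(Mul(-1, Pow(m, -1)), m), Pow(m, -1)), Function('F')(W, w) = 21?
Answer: Rational(610, 21) ≈ 29.048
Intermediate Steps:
Function('G')(m) = Mul(21, Pow(m, -1))
Pow(Function('G')(Add(819, Mul(-1, 209))), -1) = Pow(Mul(21, Pow(Add(819, Mul(-1, 209)), -1)), -1) = Pow(Mul(21, Pow(Add(819, -209), -1)), -1) = Pow(Mul(21, Pow(610, -1)), -1) = Pow(Mul(21, Rational(1, 610)), -1) = Pow(Rational(21, 610), -1) = Rational(610, 21)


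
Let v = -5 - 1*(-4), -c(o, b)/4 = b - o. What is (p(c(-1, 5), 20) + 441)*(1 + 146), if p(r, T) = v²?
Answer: 64974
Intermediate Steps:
c(o, b) = -4*b + 4*o (c(o, b) = -4*(b - o) = -4*b + 4*o)
v = -1 (v = -5 + 4 = -1)
p(r, T) = 1 (p(r, T) = (-1)² = 1)
(p(c(-1, 5), 20) + 441)*(1 + 146) = (1 + 441)*(1 + 146) = 442*147 = 64974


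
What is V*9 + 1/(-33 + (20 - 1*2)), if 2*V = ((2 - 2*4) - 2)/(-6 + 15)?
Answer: -61/15 ≈ -4.0667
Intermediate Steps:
V = -4/9 (V = (((2 - 2*4) - 2)/(-6 + 15))/2 = (((2 - 8) - 2)/9)/2 = ((-6 - 2)*(⅑))/2 = (-8*⅑)/2 = (½)*(-8/9) = -4/9 ≈ -0.44444)
V*9 + 1/(-33 + (20 - 1*2)) = -4/9*9 + 1/(-33 + (20 - 1*2)) = -4 + 1/(-33 + (20 - 2)) = -4 + 1/(-33 + 18) = -4 + 1/(-15) = -4 - 1/15 = -61/15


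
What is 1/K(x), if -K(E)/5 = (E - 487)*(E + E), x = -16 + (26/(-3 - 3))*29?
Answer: -9/8015500 ≈ -1.1228e-6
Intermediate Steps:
x = -425/3 (x = -16 + (26/(-6))*29 = -16 + (26*(-1/6))*29 = -16 - 13/3*29 = -16 - 377/3 = -425/3 ≈ -141.67)
K(E) = -10*E*(-487 + E) (K(E) = -5*(E - 487)*(E + E) = -5*(-487 + E)*2*E = -10*E*(-487 + E))
1/K(x) = 1/(10*(-425/3)*(487 - 1*(-425/3))) = 1/(10*(-425/3)*(487 + 425/3)) = 1/(10*(-425/3)*(1886/3)) = 1/(-8015500/9) = -9/8015500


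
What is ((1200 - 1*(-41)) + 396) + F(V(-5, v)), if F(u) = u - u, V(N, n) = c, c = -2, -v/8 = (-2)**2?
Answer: 1637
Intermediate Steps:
v = -32 (v = -8*(-2)**2 = -8*4 = -32)
V(N, n) = -2
F(u) = 0
((1200 - 1*(-41)) + 396) + F(V(-5, v)) = ((1200 - 1*(-41)) + 396) + 0 = ((1200 + 41) + 396) + 0 = (1241 + 396) + 0 = 1637 + 0 = 1637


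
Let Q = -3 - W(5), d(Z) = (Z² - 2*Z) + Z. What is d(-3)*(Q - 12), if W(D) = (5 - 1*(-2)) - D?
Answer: -204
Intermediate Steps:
W(D) = 7 - D (W(D) = (5 + 2) - D = 7 - D)
d(Z) = Z² - Z
Q = -5 (Q = -3 - (7 - 1*5) = -3 - (7 - 5) = -3 - 1*2 = -3 - 2 = -5)
d(-3)*(Q - 12) = (-3*(-1 - 3))*(-5 - 12) = -3*(-4)*(-17) = 12*(-17) = -204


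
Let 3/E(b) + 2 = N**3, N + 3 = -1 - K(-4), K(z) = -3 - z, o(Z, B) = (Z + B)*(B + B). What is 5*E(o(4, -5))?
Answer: -15/127 ≈ -0.11811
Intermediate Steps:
o(Z, B) = 2*B*(B + Z) (o(Z, B) = (B + Z)*(2*B) = 2*B*(B + Z))
N = -5 (N = -3 + (-1 - (-3 - 1*(-4))) = -3 + (-1 - (-3 + 4)) = -3 + (-1 - 1*1) = -3 + (-1 - 1) = -3 - 2 = -5)
E(b) = -3/127 (E(b) = 3/(-2 + (-5)**3) = 3/(-2 - 125) = 3/(-127) = 3*(-1/127) = -3/127)
5*E(o(4, -5)) = 5*(-3/127) = -15/127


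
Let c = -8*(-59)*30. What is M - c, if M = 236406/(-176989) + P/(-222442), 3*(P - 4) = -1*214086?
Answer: -278758071458235/19684893569 ≈ -14161.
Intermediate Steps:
P = -71358 (P = 4 + (-1*214086)/3 = 4 + (⅓)*(-214086) = 4 - 71362 = -71358)
c = 14160 (c = 472*30 = 14160)
M = -19978521195/19684893569 (M = 236406/(-176989) - 71358/(-222442) = 236406*(-1/176989) - 71358*(-1/222442) = -236406/176989 + 35679/111221 = -19978521195/19684893569 ≈ -1.0149)
M - c = -19978521195/19684893569 - 1*14160 = -19978521195/19684893569 - 14160 = -278758071458235/19684893569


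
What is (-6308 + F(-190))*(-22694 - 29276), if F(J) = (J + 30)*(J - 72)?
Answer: -1850755640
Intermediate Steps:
F(J) = (-72 + J)*(30 + J) (F(J) = (30 + J)*(-72 + J) = (-72 + J)*(30 + J))
(-6308 + F(-190))*(-22694 - 29276) = (-6308 + (-2160 + (-190)² - 42*(-190)))*(-22694 - 29276) = (-6308 + (-2160 + 36100 + 7980))*(-51970) = (-6308 + 41920)*(-51970) = 35612*(-51970) = -1850755640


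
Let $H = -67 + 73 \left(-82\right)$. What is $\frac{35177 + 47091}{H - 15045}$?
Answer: $- \frac{41134}{10549} \approx -3.8993$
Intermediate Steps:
$H = -6053$ ($H = -67 - 5986 = -6053$)
$\frac{35177 + 47091}{H - 15045} = \frac{35177 + 47091}{-6053 - 15045} = \frac{82268}{-6053 - 15045} = \frac{82268}{-21098} = 82268 \left(- \frac{1}{21098}\right) = - \frac{41134}{10549}$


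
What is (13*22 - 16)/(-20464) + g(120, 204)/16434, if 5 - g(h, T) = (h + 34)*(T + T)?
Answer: -322532227/84076344 ≈ -3.8362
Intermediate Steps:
g(h, T) = 5 - 2*T*(34 + h) (g(h, T) = 5 - (h + 34)*(T + T) = 5 - (34 + h)*2*T = 5 - 2*T*(34 + h))
(13*22 - 16)/(-20464) + g(120, 204)/16434 = (13*22 - 16)/(-20464) + (5 - 68*204 - 2*204*120)/16434 = (286 - 16)*(-1/20464) + (5 - 13872 - 48960)*(1/16434) = 270*(-1/20464) - 62827*1/16434 = -135/10232 - 62827/16434 = -322532227/84076344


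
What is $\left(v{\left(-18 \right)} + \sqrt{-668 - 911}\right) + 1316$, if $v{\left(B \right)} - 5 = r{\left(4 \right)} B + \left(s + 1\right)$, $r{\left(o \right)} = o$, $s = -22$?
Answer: $1228 + i \sqrt{1579} \approx 1228.0 + 39.737 i$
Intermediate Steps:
$v{\left(B \right)} = -16 + 4 B$ ($v{\left(B \right)} = 5 + \left(4 B + \left(-22 + 1\right)\right) = 5 + \left(4 B - 21\right) = 5 + \left(-21 + 4 B\right) = -16 + 4 B$)
$\left(v{\left(-18 \right)} + \sqrt{-668 - 911}\right) + 1316 = \left(\left(-16 + 4 \left(-18\right)\right) + \sqrt{-668 - 911}\right) + 1316 = \left(\left(-16 - 72\right) + \sqrt{-1579}\right) + 1316 = \left(-88 + i \sqrt{1579}\right) + 1316 = 1228 + i \sqrt{1579}$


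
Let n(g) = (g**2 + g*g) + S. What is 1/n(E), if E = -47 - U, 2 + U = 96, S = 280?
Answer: 1/40042 ≈ 2.4974e-5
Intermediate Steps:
U = 94 (U = -2 + 96 = 94)
E = -141 (E = -47 - 1*94 = -47 - 94 = -141)
n(g) = 280 + 2*g**2 (n(g) = (g**2 + g*g) + 280 = (g**2 + g**2) + 280 = 2*g**2 + 280 = 280 + 2*g**2)
1/n(E) = 1/(280 + 2*(-141)**2) = 1/(280 + 2*19881) = 1/(280 + 39762) = 1/40042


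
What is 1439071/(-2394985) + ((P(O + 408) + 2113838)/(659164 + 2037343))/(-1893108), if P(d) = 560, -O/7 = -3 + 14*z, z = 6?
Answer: -333915656658796123/555721321384591530 ≈ -0.60087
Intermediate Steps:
O = -567 (O = -7*(-3 + 14*6) = -7*(-3 + 84) = -7*81 = -567)
1439071/(-2394985) + ((P(O + 408) + 2113838)/(659164 + 2037343))/(-1893108) = 1439071/(-2394985) + ((560 + 2113838)/(659164 + 2037343))/(-1893108) = 1439071*(-1/2394985) + (2114398/2696507)*(-1/1893108) = -1439071/2394985 + (2114398*(1/2696507))*(-1/1893108) = -1439071/2394985 + (192218/245137)*(-1/1893108) = -1439071/2394985 - 96109/232035407898 = -333915656658796123/555721321384591530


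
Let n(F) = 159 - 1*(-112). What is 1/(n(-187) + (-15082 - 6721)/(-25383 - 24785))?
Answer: 50168/13617331 ≈ 0.0036841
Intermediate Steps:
n(F) = 271 (n(F) = 159 + 112 = 271)
1/(n(-187) + (-15082 - 6721)/(-25383 - 24785)) = 1/(271 + (-15082 - 6721)/(-25383 - 24785)) = 1/(271 - 21803/(-50168)) = 1/(271 - 21803*(-1/50168)) = 1/(271 + 21803/50168) = 1/(13617331/50168) = 50168/13617331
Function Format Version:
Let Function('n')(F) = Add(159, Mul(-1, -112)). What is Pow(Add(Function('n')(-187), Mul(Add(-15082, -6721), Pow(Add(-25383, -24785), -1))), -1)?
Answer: Rational(50168, 13617331) ≈ 0.0036841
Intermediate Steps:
Function('n')(F) = 271 (Function('n')(F) = Add(159, 112) = 271)
Pow(Add(Function('n')(-187), Mul(Add(-15082, -6721), Pow(Add(-25383, -24785), -1))), -1) = Pow(Add(271, Mul(Add(-15082, -6721), Pow(Add(-25383, -24785), -1))), -1) = Pow(Add(271, Mul(-21803, Pow(-50168, -1))), -1) = Pow(Add(271, Mul(-21803, Rational(-1, 50168))), -1) = Pow(Add(271, Rational(21803, 50168)), -1) = Pow(Rational(13617331, 50168), -1) = Rational(50168, 13617331)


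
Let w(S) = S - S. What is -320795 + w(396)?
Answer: -320795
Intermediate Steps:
w(S) = 0
-320795 + w(396) = -320795 + 0 = -320795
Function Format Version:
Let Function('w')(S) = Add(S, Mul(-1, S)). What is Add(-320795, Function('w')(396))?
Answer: -320795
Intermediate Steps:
Function('w')(S) = 0
Add(-320795, Function('w')(396)) = Add(-320795, 0) = -320795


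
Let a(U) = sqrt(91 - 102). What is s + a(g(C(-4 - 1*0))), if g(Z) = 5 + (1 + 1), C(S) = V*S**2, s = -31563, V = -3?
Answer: -31563 + I*sqrt(11) ≈ -31563.0 + 3.3166*I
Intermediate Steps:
C(S) = -3*S**2
g(Z) = 7 (g(Z) = 5 + 2 = 7)
a(U) = I*sqrt(11) (a(U) = sqrt(-11) = I*sqrt(11))
s + a(g(C(-4 - 1*0))) = -31563 + I*sqrt(11)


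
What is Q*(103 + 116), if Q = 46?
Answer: 10074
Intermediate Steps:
Q*(103 + 116) = 46*(103 + 116) = 46*219 = 10074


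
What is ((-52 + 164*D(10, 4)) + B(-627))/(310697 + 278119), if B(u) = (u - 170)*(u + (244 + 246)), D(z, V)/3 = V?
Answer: 4115/21808 ≈ 0.18869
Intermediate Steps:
D(z, V) = 3*V
B(u) = (-170 + u)*(490 + u) (B(u) = (-170 + u)*(u + 490) = (-170 + u)*(490 + u))
((-52 + 164*D(10, 4)) + B(-627))/(310697 + 278119) = ((-52 + 164*(3*4)) + (-83300 + (-627)² + 320*(-627)))/(310697 + 278119) = ((-52 + 164*12) + (-83300 + 393129 - 200640))/588816 = ((-52 + 1968) + 109189)*(1/588816) = (1916 + 109189)*(1/588816) = 111105*(1/588816) = 4115/21808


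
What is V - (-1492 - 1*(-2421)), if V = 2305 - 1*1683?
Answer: -307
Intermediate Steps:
V = 622 (V = 2305 - 1683 = 622)
V - (-1492 - 1*(-2421)) = 622 - (-1492 - 1*(-2421)) = 622 - (-1492 + 2421) = 622 - 1*929 = 622 - 929 = -307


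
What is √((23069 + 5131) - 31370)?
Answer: I*√3170 ≈ 56.303*I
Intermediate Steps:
√((23069 + 5131) - 31370) = √(28200 - 31370) = √(-3170) = I*√3170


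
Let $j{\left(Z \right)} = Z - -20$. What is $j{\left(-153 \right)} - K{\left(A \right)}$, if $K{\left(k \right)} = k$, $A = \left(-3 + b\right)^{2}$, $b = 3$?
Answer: $-133$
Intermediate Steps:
$A = 0$ ($A = \left(-3 + 3\right)^{2} = 0^{2} = 0$)
$j{\left(Z \right)} = 20 + Z$ ($j{\left(Z \right)} = Z + 20 = 20 + Z$)
$j{\left(-153 \right)} - K{\left(A \right)} = \left(20 - 153\right) - 0 = -133 + 0 = -133$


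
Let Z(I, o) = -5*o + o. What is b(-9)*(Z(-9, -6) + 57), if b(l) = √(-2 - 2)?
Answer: 162*I ≈ 162.0*I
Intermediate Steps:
b(l) = 2*I (b(l) = √(-4) = 2*I)
Z(I, o) = -4*o
b(-9)*(Z(-9, -6) + 57) = (2*I)*(-4*(-6) + 57) = (2*I)*(24 + 57) = (2*I)*81 = 162*I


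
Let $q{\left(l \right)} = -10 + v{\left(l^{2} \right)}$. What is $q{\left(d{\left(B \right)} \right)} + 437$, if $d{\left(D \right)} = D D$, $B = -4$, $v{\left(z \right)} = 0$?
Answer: $427$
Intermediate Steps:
$d{\left(D \right)} = D^{2}$
$q{\left(l \right)} = -10$ ($q{\left(l \right)} = -10 + 0 = -10$)
$q{\left(d{\left(B \right)} \right)} + 437 = -10 + 437 = 427$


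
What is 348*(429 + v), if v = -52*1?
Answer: 131196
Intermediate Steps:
v = -52
348*(429 + v) = 348*(429 - 52) = 348*377 = 131196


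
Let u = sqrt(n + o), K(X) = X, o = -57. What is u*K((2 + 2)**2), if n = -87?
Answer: 192*I ≈ 192.0*I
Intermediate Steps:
u = 12*I (u = sqrt(-87 - 57) = sqrt(-144) = 12*I ≈ 12.0*I)
u*K((2 + 2)**2) = (12*I)*(2 + 2)**2 = (12*I)*4**2 = (12*I)*16 = 192*I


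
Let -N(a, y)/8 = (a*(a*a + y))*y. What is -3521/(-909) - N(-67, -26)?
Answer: 56536502033/909 ≈ 6.2196e+7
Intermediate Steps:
N(a, y) = -8*a*y*(y + a**2) (N(a, y) = -8*a*(a*a + y)*y = -8*a*(a**2 + y)*y = -8*a*(y + a**2)*y = -8*a*y*(y + a**2))
-3521/(-909) - N(-67, -26) = -3521/(-909) - (-8)*(-67)*(-26)*(-26 + (-67)**2) = -3521*(-1/909) - (-8)*(-67)*(-26)*(-26 + 4489) = 3521/909 - (-8)*(-67)*(-26)*4463 = 3521/909 - 1*(-62196368) = 3521/909 + 62196368 = 56536502033/909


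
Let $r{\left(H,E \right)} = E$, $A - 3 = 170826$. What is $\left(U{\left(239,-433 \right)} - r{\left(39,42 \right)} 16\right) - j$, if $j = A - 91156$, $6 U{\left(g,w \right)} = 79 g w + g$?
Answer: $-1442884$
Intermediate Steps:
$A = 170829$ ($A = 3 + 170826 = 170829$)
$U{\left(g,w \right)} = \frac{g}{6} + \frac{79 g w}{6}$ ($U{\left(g,w \right)} = \frac{79 g w + g}{6} = \frac{g + 79 g w}{6} = \frac{g}{6} + \frac{79 g w}{6}$)
$j = 79673$ ($j = 170829 - 91156 = 79673$)
$\left(U{\left(239,-433 \right)} - r{\left(39,42 \right)} 16\right) - j = \left(\frac{1}{6} \cdot 239 \left(1 + 79 \left(-433\right)\right) - 42 \cdot 16\right) - 79673 = \left(\frac{1}{6} \cdot 239 \left(1 - 34207\right) - 672\right) - 79673 = \left(\frac{1}{6} \cdot 239 \left(-34206\right) - 672\right) - 79673 = \left(-1362539 - 672\right) - 79673 = -1363211 - 79673 = -1442884$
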